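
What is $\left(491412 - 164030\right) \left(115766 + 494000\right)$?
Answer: $199626412612$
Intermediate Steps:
$\left(491412 - 164030\right) \left(115766 + 494000\right) = 327382 \cdot 609766 = 199626412612$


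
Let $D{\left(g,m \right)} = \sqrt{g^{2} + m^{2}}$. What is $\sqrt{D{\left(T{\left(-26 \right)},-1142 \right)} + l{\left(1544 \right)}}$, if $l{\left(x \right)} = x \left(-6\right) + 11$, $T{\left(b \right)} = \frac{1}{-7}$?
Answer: $\frac{\sqrt{-453397 + 7 \sqrt{63904037}}}{7} \approx 90.061 i$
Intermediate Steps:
$T{\left(b \right)} = - \frac{1}{7}$
$l{\left(x \right)} = 11 - 6 x$ ($l{\left(x \right)} = - 6 x + 11 = 11 - 6 x$)
$\sqrt{D{\left(T{\left(-26 \right)},-1142 \right)} + l{\left(1544 \right)}} = \sqrt{\sqrt{\left(- \frac{1}{7}\right)^{2} + \left(-1142\right)^{2}} + \left(11 - 9264\right)} = \sqrt{\sqrt{\frac{1}{49} + 1304164} + \left(11 - 9264\right)} = \sqrt{\sqrt{\frac{63904037}{49}} - 9253} = \sqrt{\frac{\sqrt{63904037}}{7} - 9253} = \sqrt{-9253 + \frac{\sqrt{63904037}}{7}}$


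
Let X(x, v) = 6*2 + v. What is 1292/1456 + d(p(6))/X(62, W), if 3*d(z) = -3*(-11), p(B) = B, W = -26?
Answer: 37/364 ≈ 0.10165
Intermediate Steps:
X(x, v) = 12 + v
d(z) = 11 (d(z) = (-3*(-11))/3 = (⅓)*33 = 11)
1292/1456 + d(p(6))/X(62, W) = 1292/1456 + 11/(12 - 26) = 1292*(1/1456) + 11/(-14) = 323/364 + 11*(-1/14) = 323/364 - 11/14 = 37/364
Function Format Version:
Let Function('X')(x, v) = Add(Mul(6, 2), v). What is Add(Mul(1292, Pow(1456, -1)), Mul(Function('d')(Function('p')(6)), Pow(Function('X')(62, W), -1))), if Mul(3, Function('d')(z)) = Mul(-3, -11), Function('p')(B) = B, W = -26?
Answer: Rational(37, 364) ≈ 0.10165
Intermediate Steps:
Function('X')(x, v) = Add(12, v)
Function('d')(z) = 11 (Function('d')(z) = Mul(Rational(1, 3), Mul(-3, -11)) = Mul(Rational(1, 3), 33) = 11)
Add(Mul(1292, Pow(1456, -1)), Mul(Function('d')(Function('p')(6)), Pow(Function('X')(62, W), -1))) = Add(Mul(1292, Pow(1456, -1)), Mul(11, Pow(Add(12, -26), -1))) = Add(Mul(1292, Rational(1, 1456)), Mul(11, Pow(-14, -1))) = Add(Rational(323, 364), Mul(11, Rational(-1, 14))) = Add(Rational(323, 364), Rational(-11, 14)) = Rational(37, 364)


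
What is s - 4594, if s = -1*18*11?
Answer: -4792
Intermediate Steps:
s = -198 (s = -18*11 = -198)
s - 4594 = -198 - 4594 = -4792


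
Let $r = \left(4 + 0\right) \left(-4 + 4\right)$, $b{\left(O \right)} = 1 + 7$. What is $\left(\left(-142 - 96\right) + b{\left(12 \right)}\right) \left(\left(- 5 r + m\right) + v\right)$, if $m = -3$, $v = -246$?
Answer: $57270$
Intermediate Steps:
$b{\left(O \right)} = 8$
$r = 0$ ($r = 4 \cdot 0 = 0$)
$\left(\left(-142 - 96\right) + b{\left(12 \right)}\right) \left(\left(- 5 r + m\right) + v\right) = \left(\left(-142 - 96\right) + 8\right) \left(\left(\left(-5\right) 0 - 3\right) - 246\right) = \left(-238 + 8\right) \left(\left(0 - 3\right) - 246\right) = - 230 \left(-3 - 246\right) = \left(-230\right) \left(-249\right) = 57270$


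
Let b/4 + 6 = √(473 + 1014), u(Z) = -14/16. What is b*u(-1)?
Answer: 21 - 7*√1487/2 ≈ -113.97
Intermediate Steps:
u(Z) = -7/8 (u(Z) = -14*1/16 = -7/8)
b = -24 + 4*√1487 (b = -24 + 4*√(473 + 1014) = -24 + 4*√1487 ≈ 130.25)
b*u(-1) = (-24 + 4*√1487)*(-7/8) = 21 - 7*√1487/2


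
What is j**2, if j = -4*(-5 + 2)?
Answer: 144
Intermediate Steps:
j = 12 (j = -4*(-3) = 12)
j**2 = 12**2 = 144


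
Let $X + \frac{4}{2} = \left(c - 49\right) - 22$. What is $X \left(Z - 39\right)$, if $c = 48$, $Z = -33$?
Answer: $1800$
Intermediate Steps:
$X = -25$ ($X = -2 + \left(\left(48 - 49\right) - 22\right) = -2 - 23 = -25$)
$X \left(Z - 39\right) = - 25 \left(-33 - 39\right) = \left(-25\right) \left(-72\right) = 1800$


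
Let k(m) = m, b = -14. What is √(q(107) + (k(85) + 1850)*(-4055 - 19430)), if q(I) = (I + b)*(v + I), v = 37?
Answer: 3*I*√5047787 ≈ 6740.2*I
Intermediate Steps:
q(I) = (-14 + I)*(37 + I) (q(I) = (I - 14)*(37 + I) = (-14 + I)*(37 + I))
√(q(107) + (k(85) + 1850)*(-4055 - 19430)) = √((-518 + 107² + 23*107) + (85 + 1850)*(-4055 - 19430)) = √((-518 + 11449 + 2461) + 1935*(-23485)) = √(13392 - 45443475) = √(-45430083) = 3*I*√5047787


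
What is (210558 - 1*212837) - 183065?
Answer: -185344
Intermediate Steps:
(210558 - 1*212837) - 183065 = (210558 - 212837) - 183065 = -2279 - 183065 = -185344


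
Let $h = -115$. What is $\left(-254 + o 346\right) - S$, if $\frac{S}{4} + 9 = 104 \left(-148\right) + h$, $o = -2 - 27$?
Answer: $51776$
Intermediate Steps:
$o = -29$
$S = -62064$ ($S = -36 + 4 \left(104 \left(-148\right) - 115\right) = -36 + 4 \left(-15392 - 115\right) = -36 + 4 \left(-15507\right) = -36 - 62028 = -62064$)
$\left(-254 + o 346\right) - S = \left(-254 - 10034\right) - -62064 = \left(-254 - 10034\right) + 62064 = -10288 + 62064 = 51776$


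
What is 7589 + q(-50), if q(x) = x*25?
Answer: 6339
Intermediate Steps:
q(x) = 25*x
7589 + q(-50) = 7589 + 25*(-50) = 7589 - 1250 = 6339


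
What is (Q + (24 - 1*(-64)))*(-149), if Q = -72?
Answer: -2384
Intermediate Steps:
(Q + (24 - 1*(-64)))*(-149) = (-72 + (24 - 1*(-64)))*(-149) = (-72 + (24 + 64))*(-149) = (-72 + 88)*(-149) = 16*(-149) = -2384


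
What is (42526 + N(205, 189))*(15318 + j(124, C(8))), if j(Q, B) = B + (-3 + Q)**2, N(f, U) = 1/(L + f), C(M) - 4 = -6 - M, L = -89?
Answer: 147738926133/116 ≈ 1.2736e+9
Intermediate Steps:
C(M) = -2 - M (C(M) = 4 + (-6 - M) = -2 - M)
N(f, U) = 1/(-89 + f)
(42526 + N(205, 189))*(15318 + j(124, C(8))) = (42526 + 1/(-89 + 205))*(15318 + ((-2 - 1*8) + (-3 + 124)**2)) = (42526 + 1/116)*(15318 + ((-2 - 8) + 121**2)) = (42526 + 1/116)*(15318 + (-10 + 14641)) = 4933017*(15318 + 14631)/116 = (4933017/116)*29949 = 147738926133/116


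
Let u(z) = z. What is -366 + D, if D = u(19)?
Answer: -347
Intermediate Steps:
D = 19
-366 + D = -366 + 19 = -347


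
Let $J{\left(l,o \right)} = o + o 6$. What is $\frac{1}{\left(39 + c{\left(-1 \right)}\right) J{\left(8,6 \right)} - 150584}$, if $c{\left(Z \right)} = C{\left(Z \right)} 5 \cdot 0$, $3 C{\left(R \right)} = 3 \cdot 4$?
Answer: $- \frac{1}{148946} \approx -6.7138 \cdot 10^{-6}$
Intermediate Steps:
$C{\left(R \right)} = 4$ ($C{\left(R \right)} = \frac{3 \cdot 4}{3} = \frac{1}{3} \cdot 12 = 4$)
$J{\left(l,o \right)} = 7 o$ ($J{\left(l,o \right)} = o + 6 o = 7 o$)
$c{\left(Z \right)} = 0$ ($c{\left(Z \right)} = 4 \cdot 5 \cdot 0 = 20 \cdot 0 = 0$)
$\frac{1}{\left(39 + c{\left(-1 \right)}\right) J{\left(8,6 \right)} - 150584} = \frac{1}{\left(39 + 0\right) 7 \cdot 6 - 150584} = \frac{1}{39 \cdot 42 - 150584} = \frac{1}{1638 - 150584} = \frac{1}{-148946} = - \frac{1}{148946}$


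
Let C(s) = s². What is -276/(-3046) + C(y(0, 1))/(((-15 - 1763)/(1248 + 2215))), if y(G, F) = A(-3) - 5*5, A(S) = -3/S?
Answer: -1518832230/1353947 ≈ -1121.8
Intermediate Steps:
y(G, F) = -24 (y(G, F) = -3/(-3) - 5*5 = -3*(-⅓) - 25 = 1 - 25 = -24)
-276/(-3046) + C(y(0, 1))/(((-15 - 1763)/(1248 + 2215))) = -276/(-3046) + (-24)²/(((-15 - 1763)/(1248 + 2215))) = -276*(-1/3046) + 576/((-1778/3463)) = 138/1523 + 576/((-1778*1/3463)) = 138/1523 + 576/(-1778/3463) = 138/1523 + 576*(-3463/1778) = 138/1523 - 997344/889 = -1518832230/1353947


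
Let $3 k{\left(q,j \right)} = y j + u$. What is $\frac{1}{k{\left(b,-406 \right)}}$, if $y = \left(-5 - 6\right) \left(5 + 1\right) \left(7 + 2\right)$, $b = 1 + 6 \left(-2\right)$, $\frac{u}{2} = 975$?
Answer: $\frac{1}{81038} \approx 1.234 \cdot 10^{-5}$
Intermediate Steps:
$u = 1950$ ($u = 2 \cdot 975 = 1950$)
$b = -11$ ($b = 1 - 12 = -11$)
$y = -594$ ($y = - 11 \cdot 6 \cdot 9 = \left(-11\right) 54 = -594$)
$k{\left(q,j \right)} = 650 - 198 j$ ($k{\left(q,j \right)} = \frac{- 594 j + 1950}{3} = \frac{1950 - 594 j}{3} = 650 - 198 j$)
$\frac{1}{k{\left(b,-406 \right)}} = \frac{1}{650 - -80388} = \frac{1}{650 + 80388} = \frac{1}{81038}$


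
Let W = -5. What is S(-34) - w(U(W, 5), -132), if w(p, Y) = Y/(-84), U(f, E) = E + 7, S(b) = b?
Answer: -249/7 ≈ -35.571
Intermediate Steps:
U(f, E) = 7 + E
w(p, Y) = -Y/84 (w(p, Y) = Y*(-1/84) = -Y/84)
S(-34) - w(U(W, 5), -132) = -34 - (-1)*(-132)/84 = -34 - 1*11/7 = -34 - 11/7 = -249/7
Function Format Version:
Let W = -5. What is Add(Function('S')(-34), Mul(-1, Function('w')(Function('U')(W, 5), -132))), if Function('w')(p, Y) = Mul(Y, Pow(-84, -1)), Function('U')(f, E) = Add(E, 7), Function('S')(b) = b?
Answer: Rational(-249, 7) ≈ -35.571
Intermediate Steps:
Function('U')(f, E) = Add(7, E)
Function('w')(p, Y) = Mul(Rational(-1, 84), Y) (Function('w')(p, Y) = Mul(Y, Rational(-1, 84)) = Mul(Rational(-1, 84), Y))
Add(Function('S')(-34), Mul(-1, Function('w')(Function('U')(W, 5), -132))) = Add(-34, Mul(-1, Mul(Rational(-1, 84), -132))) = Add(-34, Mul(-1, Rational(11, 7))) = Add(-34, Rational(-11, 7)) = Rational(-249, 7)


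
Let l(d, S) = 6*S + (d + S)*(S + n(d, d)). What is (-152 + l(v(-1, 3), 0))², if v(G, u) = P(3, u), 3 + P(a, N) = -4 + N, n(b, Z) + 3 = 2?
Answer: 21904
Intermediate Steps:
n(b, Z) = -1 (n(b, Z) = -3 + 2 = -1)
P(a, N) = -7 + N (P(a, N) = -3 + (-4 + N) = -7 + N)
v(G, u) = -7 + u
l(d, S) = 6*S + (-1 + S)*(S + d) (l(d, S) = 6*S + (d + S)*(S - 1) = 6*S + (S + d)*(-1 + S) = 6*S + (-1 + S)*(S + d))
(-152 + l(v(-1, 3), 0))² = (-152 + (0² - (-7 + 3) + 5*0 + 0*(-7 + 3)))² = (-152 + (0 - 1*(-4) + 0 + 0*(-4)))² = (-152 + (0 + 4 + 0 + 0))² = (-152 + 4)² = (-148)² = 21904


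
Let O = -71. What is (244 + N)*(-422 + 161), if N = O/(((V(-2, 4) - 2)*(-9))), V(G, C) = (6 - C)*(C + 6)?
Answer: -1148371/18 ≈ -63798.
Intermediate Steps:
V(G, C) = (6 + C)*(6 - C) (V(G, C) = (6 - C)*(6 + C) = (6 + C)*(6 - C))
N = 71/162 (N = -71*(-1/(9*((36 - 1*4²) - 2))) = -71*(-1/(9*((36 - 1*16) - 2))) = -71*(-1/(9*((36 - 16) - 2))) = -71*(-1/(9*(20 - 2))) = -71/(18*(-9)) = -71/(-162) = -71*(-1/162) = 71/162 ≈ 0.43827)
(244 + N)*(-422 + 161) = (244 + 71/162)*(-422 + 161) = (39599/162)*(-261) = -1148371/18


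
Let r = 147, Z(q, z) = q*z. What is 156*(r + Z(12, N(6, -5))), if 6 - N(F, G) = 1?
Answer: 32292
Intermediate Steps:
N(F, G) = 5 (N(F, G) = 6 - 1*1 = 6 - 1 = 5)
156*(r + Z(12, N(6, -5))) = 156*(147 + 12*5) = 156*(147 + 60) = 156*207 = 32292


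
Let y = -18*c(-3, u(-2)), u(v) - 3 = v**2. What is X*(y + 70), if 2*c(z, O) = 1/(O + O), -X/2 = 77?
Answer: -10681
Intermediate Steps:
X = -154 (X = -2*77 = -154)
u(v) = 3 + v**2
c(z, O) = 1/(4*O) (c(z, O) = 1/(2*(O + O)) = 1/(2*((2*O))) = (1/(2*O))/2 = 1/(4*O))
y = -9/14 (y = -9/(2*(3 + (-2)**2)) = -9/(2*(3 + 4)) = -9/(2*7) = -18*1/28 = -9/14 ≈ -0.64286)
X*(y + 70) = -154*(-9/14 + 70) = -154*971/14 = -10681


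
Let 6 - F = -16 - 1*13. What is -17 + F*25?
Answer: 858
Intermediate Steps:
F = 35 (F = 6 - (-16 - 1*13) = 6 - (-16 - 13) = 6 - 1*(-29) = 6 + 29 = 35)
-17 + F*25 = -17 + 35*25 = -17 + 875 = 858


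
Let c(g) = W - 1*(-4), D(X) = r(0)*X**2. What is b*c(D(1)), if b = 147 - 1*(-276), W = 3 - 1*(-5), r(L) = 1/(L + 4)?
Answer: 5076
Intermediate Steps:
r(L) = 1/(4 + L)
W = 8 (W = 3 + 5 = 8)
b = 423 (b = 147 + 276 = 423)
D(X) = X**2/4 (D(X) = X**2/(4 + 0) = X**2/4)
c(g) = 12 (c(g) = 8 - 1*(-4) = 8 + 4 = 12)
b*c(D(1)) = 423*12 = 5076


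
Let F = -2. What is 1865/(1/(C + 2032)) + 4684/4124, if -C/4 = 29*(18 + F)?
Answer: 338416611/1031 ≈ 3.2824e+5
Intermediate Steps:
C = -1856 (C = -116*(18 - 2) = -116*16 = -4*464 = -1856)
1865/(1/(C + 2032)) + 4684/4124 = 1865/(1/(-1856 + 2032)) + 4684/4124 = 1865/(1/176) + 4684*(1/4124) = 1865/(1/176) + 1171/1031 = 1865*176 + 1171/1031 = 328240 + 1171/1031 = 338416611/1031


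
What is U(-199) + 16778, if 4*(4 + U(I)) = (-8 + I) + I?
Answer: 33345/2 ≈ 16673.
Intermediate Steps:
U(I) = -6 + I/2 (U(I) = -4 + ((-8 + I) + I)/4 = -4 + (-8 + 2*I)/4 = -4 + (-2 + I/2) = -6 + I/2)
U(-199) + 16778 = (-6 + (1/2)*(-199)) + 16778 = (-6 - 199/2) + 16778 = -211/2 + 16778 = 33345/2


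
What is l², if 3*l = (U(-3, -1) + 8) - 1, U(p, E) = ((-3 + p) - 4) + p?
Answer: 4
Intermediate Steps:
U(p, E) = -7 + 2*p (U(p, E) = (-7 + p) + p = -7 + 2*p)
l = -2 (l = (((-7 + 2*(-3)) + 8) - 1)/3 = (((-7 - 6) + 8) - 1)/3 = ((-13 + 8) - 1)/3 = (-5 - 1)/3 = (⅓)*(-6) = -2)
l² = (-2)² = 4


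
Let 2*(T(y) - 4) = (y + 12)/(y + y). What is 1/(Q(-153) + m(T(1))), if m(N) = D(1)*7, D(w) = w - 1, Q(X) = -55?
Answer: -1/55 ≈ -0.018182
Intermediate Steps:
T(y) = 4 + (12 + y)/(4*y) (T(y) = 4 + ((y + 12)/(y + y))/2 = 4 + ((12 + y)/((2*y)))/2 = 4 + ((12 + y)*(1/(2*y)))/2 = 4 + ((12 + y)/(2*y))/2 = 4 + (12 + y)/(4*y))
D(w) = -1 + w
m(N) = 0 (m(N) = (-1 + 1)*7 = 0*7 = 0)
1/(Q(-153) + m(T(1))) = 1/(-55 + 0) = 1/(-55) = -1/55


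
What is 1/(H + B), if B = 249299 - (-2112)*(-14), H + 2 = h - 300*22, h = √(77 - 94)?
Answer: 12537/2671998274 - I*√17/45423970658 ≈ 4.692e-6 - 9.0769e-11*I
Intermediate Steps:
h = I*√17 (h = √(-17) = I*√17 ≈ 4.1231*I)
H = -6602 + I*√17 (H = -2 + (I*√17 - 300*22) = -2 + (I*√17 - 6600) = -2 + (-6600 + I*√17) = -6602 + I*√17 ≈ -6602.0 + 4.1231*I)
B = 219731 (B = 249299 - 1*29568 = 249299 - 29568 = 219731)
1/(H + B) = 1/((-6602 + I*√17) + 219731) = 1/(213129 + I*√17)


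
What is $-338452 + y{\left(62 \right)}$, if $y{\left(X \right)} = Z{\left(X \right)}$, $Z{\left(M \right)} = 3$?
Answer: $-338449$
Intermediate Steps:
$y{\left(X \right)} = 3$
$-338452 + y{\left(62 \right)} = -338452 + 3 = -338449$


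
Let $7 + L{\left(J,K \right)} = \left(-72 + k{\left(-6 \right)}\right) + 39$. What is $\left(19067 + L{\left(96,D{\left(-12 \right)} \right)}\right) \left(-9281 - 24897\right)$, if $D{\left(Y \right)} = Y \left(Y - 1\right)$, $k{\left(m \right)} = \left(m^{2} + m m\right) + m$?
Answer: $-652560554$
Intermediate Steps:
$k{\left(m \right)} = m + 2 m^{2}$ ($k{\left(m \right)} = \left(m^{2} + m^{2}\right) + m = 2 m^{2} + m = m + 2 m^{2}$)
$D{\left(Y \right)} = Y \left(-1 + Y\right)$
$L{\left(J,K \right)} = 26$ ($L{\left(J,K \right)} = -7 - \left(33 + 6 \left(1 + 2 \left(-6\right)\right)\right) = -7 - \left(33 + 6 \left(1 - 12\right)\right) = -7 + \left(\left(-72 - -66\right) + 39\right) = -7 + \left(\left(-72 + 66\right) + 39\right) = -7 + \left(-6 + 39\right) = -7 + 33 = 26$)
$\left(19067 + L{\left(96,D{\left(-12 \right)} \right)}\right) \left(-9281 - 24897\right) = \left(19067 + 26\right) \left(-9281 - 24897\right) = 19093 \left(-34178\right) = -652560554$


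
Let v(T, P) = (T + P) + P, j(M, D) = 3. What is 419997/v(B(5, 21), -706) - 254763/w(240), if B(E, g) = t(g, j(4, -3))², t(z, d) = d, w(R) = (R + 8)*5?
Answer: -878228769/1739720 ≈ -504.81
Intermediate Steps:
w(R) = 40 + 5*R (w(R) = (8 + R)*5 = 40 + 5*R)
B(E, g) = 9 (B(E, g) = 3² = 9)
v(T, P) = T + 2*P (v(T, P) = (P + T) + P = T + 2*P)
419997/v(B(5, 21), -706) - 254763/w(240) = 419997/(9 + 2*(-706)) - 254763/(40 + 5*240) = 419997/(9 - 1412) - 254763/(40 + 1200) = 419997/(-1403) - 254763/1240 = 419997*(-1/1403) - 254763*1/1240 = -419997/1403 - 254763/1240 = -878228769/1739720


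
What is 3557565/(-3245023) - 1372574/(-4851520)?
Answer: -6402781774799/7871646992480 ≈ -0.81340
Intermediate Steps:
3557565/(-3245023) - 1372574/(-4851520) = 3557565*(-1/3245023) - 1372574*(-1/4851520) = -3557565/3245023 + 686287/2425760 = -6402781774799/7871646992480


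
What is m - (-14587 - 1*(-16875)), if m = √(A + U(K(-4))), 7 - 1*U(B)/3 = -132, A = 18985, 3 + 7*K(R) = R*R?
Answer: -2288 + √19402 ≈ -2148.7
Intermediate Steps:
K(R) = -3/7 + R²/7 (K(R) = -3/7 + (R*R)/7 = -3/7 + R²/7)
U(B) = 417 (U(B) = 21 - 3*(-132) = 21 + 396 = 417)
m = √19402 (m = √(18985 + 417) = √19402 ≈ 139.29)
m - (-14587 - 1*(-16875)) = √19402 - (-14587 - 1*(-16875)) = √19402 - (-14587 + 16875) = √19402 - 1*2288 = √19402 - 2288 = -2288 + √19402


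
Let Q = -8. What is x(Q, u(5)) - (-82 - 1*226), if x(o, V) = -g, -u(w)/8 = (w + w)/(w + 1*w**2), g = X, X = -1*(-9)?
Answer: 299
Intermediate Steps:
X = 9
g = 9
u(w) = -16*w/(w + w**2) (u(w) = -8*(w + w)/(w + 1*w**2) = -8*2*w/(w + w**2) = -16*w/(w + w**2))
x(o, V) = -9 (x(o, V) = -1*9 = -9)
x(Q, u(5)) - (-82 - 1*226) = -9 - (-82 - 1*226) = -9 - (-82 - 226) = -9 - 1*(-308) = -9 + 308 = 299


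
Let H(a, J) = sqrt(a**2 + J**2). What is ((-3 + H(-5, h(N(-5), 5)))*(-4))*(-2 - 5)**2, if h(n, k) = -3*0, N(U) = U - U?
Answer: -392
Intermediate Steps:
N(U) = 0
h(n, k) = 0
H(a, J) = sqrt(J**2 + a**2)
((-3 + H(-5, h(N(-5), 5)))*(-4))*(-2 - 5)**2 = ((-3 + sqrt(0**2 + (-5)**2))*(-4))*(-2 - 5)**2 = ((-3 + sqrt(0 + 25))*(-4))*(-7)**2 = ((-3 + sqrt(25))*(-4))*49 = ((-3 + 5)*(-4))*49 = (2*(-4))*49 = -8*49 = -392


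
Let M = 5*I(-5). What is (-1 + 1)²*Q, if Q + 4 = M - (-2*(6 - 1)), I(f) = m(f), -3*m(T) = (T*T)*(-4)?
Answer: 0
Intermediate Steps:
m(T) = 4*T²/3 (m(T) = -T*T*(-4)/3 = -T²*(-4)/3 = -(-4)*T²/3 = 4*T²/3)
I(f) = 4*f²/3
M = 500/3 (M = 5*((4/3)*(-5)²) = 5*((4/3)*25) = 5*(100/3) = 500/3 ≈ 166.67)
Q = 518/3 (Q = -4 + (500/3 - (-2*(6 - 1))) = -4 + (500/3 - (-2*5)) = -4 + (500/3 - (-10)) = -4 + (500/3 - 1*(-10)) = -4 + (500/3 + 10) = -4 + 530/3 = 518/3 ≈ 172.67)
(-1 + 1)²*Q = (-1 + 1)²*(518/3) = 0²*(518/3) = 0*(518/3) = 0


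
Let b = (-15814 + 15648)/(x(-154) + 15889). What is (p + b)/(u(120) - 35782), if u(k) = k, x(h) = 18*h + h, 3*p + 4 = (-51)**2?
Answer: -11221471/462286506 ≈ -0.024274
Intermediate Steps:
p = 2597/3 (p = -4/3 + (1/3)*(-51)**2 = -4/3 + (1/3)*2601 = -4/3 + 867 = 2597/3 ≈ 865.67)
x(h) = 19*h
b = -166/12963 (b = (-15814 + 15648)/(19*(-154) + 15889) = -166/(-2926 + 15889) = -166/12963 ≈ -0.012806)
(p + b)/(u(120) - 35782) = (2597/3 - 166/12963)/(120 - 35782) = (11221471/12963)/(-35662) = (11221471/12963)*(-1/35662) = -11221471/462286506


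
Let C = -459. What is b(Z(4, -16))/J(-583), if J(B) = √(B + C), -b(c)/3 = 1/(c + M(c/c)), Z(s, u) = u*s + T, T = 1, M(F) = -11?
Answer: -3*I*√1042/77108 ≈ -0.0012559*I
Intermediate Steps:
Z(s, u) = 1 + s*u (Z(s, u) = u*s + 1 = s*u + 1 = 1 + s*u)
b(c) = -3/(-11 + c) (b(c) = -3/(c - 11) = -3/(-11 + c))
J(B) = √(-459 + B) (J(B) = √(B - 459) = √(-459 + B))
b(Z(4, -16))/J(-583) = (-3/(-11 + (1 + 4*(-16))))/(√(-459 - 583)) = (-3/(-11 + (1 - 64)))/(√(-1042)) = (-3/(-11 - 63))/((I*√1042)) = (-3/(-74))*(-I*√1042/1042) = (-3*(-1/74))*(-I*√1042/1042) = 3*(-I*√1042/1042)/74 = -3*I*√1042/77108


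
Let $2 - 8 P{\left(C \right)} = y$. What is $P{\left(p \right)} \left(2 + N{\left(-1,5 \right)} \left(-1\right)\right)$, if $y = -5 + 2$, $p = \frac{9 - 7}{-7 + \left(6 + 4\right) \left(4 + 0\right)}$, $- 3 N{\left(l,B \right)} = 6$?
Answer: $\frac{5}{2} \approx 2.5$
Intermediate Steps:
$N{\left(l,B \right)} = -2$ ($N{\left(l,B \right)} = \left(- \frac{1}{3}\right) 6 = -2$)
$p = \frac{2}{33}$ ($p = \frac{2}{-7 + 10 \cdot 4} = \frac{2}{-7 + 40} = \frac{2}{33} \approx 0.060606$)
$y = -3$
$P{\left(C \right)} = \frac{5}{8}$ ($P{\left(C \right)} = \frac{1}{4} - - \frac{3}{8} = \frac{1}{4} + \frac{3}{8} = \frac{5}{8}$)
$P{\left(p \right)} \left(2 + N{\left(-1,5 \right)} \left(-1\right)\right) = \frac{5 \left(2 - -2\right)}{8} = \frac{5 \left(2 + 2\right)}{8} = \frac{5}{8} \cdot 4 = \frac{5}{2}$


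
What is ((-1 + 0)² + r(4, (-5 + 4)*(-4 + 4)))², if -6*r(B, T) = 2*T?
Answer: 1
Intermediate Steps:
r(B, T) = -T/3
((-1 + 0)² + r(4, (-5 + 4)*(-4 + 4)))² = ((-1 + 0)² - (-5 + 4)*(-4 + 4)/3)² = ((-1)² - (-1)*0/3)² = (1 - ⅓*0)² = (1 + 0)² = 1² = 1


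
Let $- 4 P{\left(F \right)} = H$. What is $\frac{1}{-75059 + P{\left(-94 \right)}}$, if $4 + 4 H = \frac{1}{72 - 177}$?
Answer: $- \frac{1680}{126098699} \approx -1.3323 \cdot 10^{-5}$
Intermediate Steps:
$H = - \frac{421}{420}$ ($H = -1 + \frac{1}{4 \left(72 - 177\right)} = -1 + \frac{1}{4 \left(-105\right)} = -1 + \frac{1}{4} \left(- \frac{1}{105}\right) = -1 - \frac{1}{420} = - \frac{421}{420} \approx -1.0024$)
$P{\left(F \right)} = \frac{421}{1680}$ ($P{\left(F \right)} = \left(- \frac{1}{4}\right) \left(- \frac{421}{420}\right) = \frac{421}{1680}$)
$\frac{1}{-75059 + P{\left(-94 \right)}} = \frac{1}{-75059 + \frac{421}{1680}} = \frac{1}{- \frac{126098699}{1680}} = - \frac{1680}{126098699}$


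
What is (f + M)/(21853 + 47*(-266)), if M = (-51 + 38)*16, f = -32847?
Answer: -33055/9351 ≈ -3.5349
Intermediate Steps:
M = -208 (M = -13*16 = -208)
(f + M)/(21853 + 47*(-266)) = (-32847 - 208)/(21853 + 47*(-266)) = -33055/(21853 - 12502) = -33055/9351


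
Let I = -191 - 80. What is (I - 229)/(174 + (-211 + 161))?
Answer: -125/31 ≈ -4.0323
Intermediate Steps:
I = -271
(I - 229)/(174 + (-211 + 161)) = (-271 - 229)/(174 + (-211 + 161)) = -500/(174 - 50) = -500/124 = -500*1/124 = -125/31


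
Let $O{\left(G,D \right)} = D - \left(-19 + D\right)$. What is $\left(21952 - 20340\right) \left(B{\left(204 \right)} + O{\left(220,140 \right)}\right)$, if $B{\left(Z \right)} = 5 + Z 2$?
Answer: $696384$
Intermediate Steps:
$O{\left(G,D \right)} = 19$ ($O{\left(G,D \right)} = D - \left(-19 + D\right) = 19$)
$B{\left(Z \right)} = 5 + 2 Z$
$\left(21952 - 20340\right) \left(B{\left(204 \right)} + O{\left(220,140 \right)}\right) = \left(21952 - 20340\right) \left(\left(5 + 2 \cdot 204\right) + 19\right) = 1612 \left(\left(5 + 408\right) + 19\right) = 1612 \left(413 + 19\right) = 1612 \cdot 432 = 696384$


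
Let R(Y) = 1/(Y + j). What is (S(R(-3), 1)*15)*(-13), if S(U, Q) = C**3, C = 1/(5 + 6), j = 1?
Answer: -195/1331 ≈ -0.14651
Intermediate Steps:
R(Y) = 1/(1 + Y) (R(Y) = 1/(Y + 1) = 1/(1 + Y))
C = 1/11 ≈ 0.090909
S(U, Q) = 1/1331 (S(U, Q) = (1/11)**3 = 1/1331)
(S(R(-3), 1)*15)*(-13) = ((1/1331)*15)*(-13) = (15/1331)*(-13) = -195/1331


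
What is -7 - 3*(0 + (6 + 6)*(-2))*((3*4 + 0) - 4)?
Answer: 569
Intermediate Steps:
-7 - 3*(0 + (6 + 6)*(-2))*((3*4 + 0) - 4) = -7 - 3*(0 + 12*(-2))*((12 + 0) - 4) = -7 - 3*(0 - 24)*(12 - 4) = -7 - (-72)*8 = -7 - 3*(-192) = -7 + 576 = 569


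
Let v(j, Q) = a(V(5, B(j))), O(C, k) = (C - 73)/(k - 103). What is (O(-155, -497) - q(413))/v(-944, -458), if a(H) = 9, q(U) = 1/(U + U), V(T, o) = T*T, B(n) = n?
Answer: 3911/92925 ≈ 0.042088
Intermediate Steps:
V(T, o) = T**2
q(U) = 1/(2*U)
O(C, k) = (-73 + C)/(-103 + k)
v(j, Q) = 9
(O(-155, -497) - q(413))/v(-944, -458) = ((-73 - 155)/(-103 - 497) - 1/(2*413))/9 = (-228/(-600) - 1/(2*413))*(1/9) = (-1/600*(-228) - 1*1/826)*(1/9) = (19/50 - 1/826)*(1/9) = (3911/10325)*(1/9) = 3911/92925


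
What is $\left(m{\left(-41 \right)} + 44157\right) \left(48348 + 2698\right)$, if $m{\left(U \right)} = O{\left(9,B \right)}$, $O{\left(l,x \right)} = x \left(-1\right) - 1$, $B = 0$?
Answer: $2253987176$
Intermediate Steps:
$O{\left(l,x \right)} = -1 - x$ ($O{\left(l,x \right)} = - x - 1 = -1 - x$)
$m{\left(U \right)} = -1$ ($m{\left(U \right)} = -1 - 0 = -1 + 0 = -1$)
$\left(m{\left(-41 \right)} + 44157\right) \left(48348 + 2698\right) = \left(-1 + 44157\right) \left(48348 + 2698\right) = 44156 \cdot 51046 = 2253987176$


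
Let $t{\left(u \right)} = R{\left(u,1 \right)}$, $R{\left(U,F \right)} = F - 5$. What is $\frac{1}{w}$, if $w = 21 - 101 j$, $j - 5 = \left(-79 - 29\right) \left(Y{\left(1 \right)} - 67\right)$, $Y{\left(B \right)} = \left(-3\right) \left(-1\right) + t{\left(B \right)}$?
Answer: $- \frac{1}{742228} \approx -1.3473 \cdot 10^{-6}$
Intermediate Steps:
$R{\left(U,F \right)} = -5 + F$
$t{\left(u \right)} = -4$ ($t{\left(u \right)} = -5 + 1 = -4$)
$Y{\left(B \right)} = -1$ ($Y{\left(B \right)} = \left(-3\right) \left(-1\right) - 4 = 3 - 4 = -1$)
$j = 7349$ ($j = 5 + \left(-79 - 29\right) \left(-1 - 67\right) = 5 - -7344 = 5 + 7344 = 7349$)
$w = -742228$ ($w = 21 - 742249 = -742228$)
$\frac{1}{w} = \frac{1}{-742228} = - \frac{1}{742228}$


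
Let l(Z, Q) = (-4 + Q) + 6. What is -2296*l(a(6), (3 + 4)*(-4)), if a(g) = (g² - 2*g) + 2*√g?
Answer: 59696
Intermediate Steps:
a(g) = g² - 2*g + 2*√g
l(Z, Q) = 2 + Q
-2296*l(a(6), (3 + 4)*(-4)) = -2296*(2 + (3 + 4)*(-4)) = -2296*(2 + 7*(-4)) = -2296*(2 - 28) = -2296*(-26) = 59696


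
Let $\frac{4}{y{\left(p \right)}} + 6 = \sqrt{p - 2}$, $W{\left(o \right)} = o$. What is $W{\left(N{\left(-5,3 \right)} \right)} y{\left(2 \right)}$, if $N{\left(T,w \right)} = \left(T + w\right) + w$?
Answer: $- \frac{2}{3} \approx -0.66667$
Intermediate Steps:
$N{\left(T,w \right)} = T + 2 w$
$y{\left(p \right)} = \frac{4}{-6 + \sqrt{-2 + p}}$ ($y{\left(p \right)} = \frac{4}{-6 + \sqrt{p - 2}} = \frac{4}{-6 + \sqrt{-2 + p}}$)
$W{\left(N{\left(-5,3 \right)} \right)} y{\left(2 \right)} = \left(-5 + 2 \cdot 3\right) \frac{4}{-6 + \sqrt{-2 + 2}} = \left(-5 + 6\right) \frac{4}{-6 + \sqrt{0}} = 1 \frac{4}{-6 + 0} = 1 \frac{4}{-6} = 1 \cdot 4 \left(- \frac{1}{6}\right) = 1 \left(- \frac{2}{3}\right) = - \frac{2}{3}$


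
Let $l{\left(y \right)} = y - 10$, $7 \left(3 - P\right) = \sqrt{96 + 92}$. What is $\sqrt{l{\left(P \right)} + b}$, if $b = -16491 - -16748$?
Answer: $\frac{\sqrt{12250 - 14 \sqrt{47}}}{7} \approx 15.749$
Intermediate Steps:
$P = 3 - \frac{2 \sqrt{47}}{7}$ ($P = 3 - \frac{\sqrt{96 + 92}}{7} = 3 - \frac{\sqrt{188}}{7} = 3 - \frac{2 \sqrt{47}}{7} \approx 1.0412$)
$l{\left(y \right)} = -10 + y$
$b = 257$ ($b = -16491 + 16748 = 257$)
$\sqrt{l{\left(P \right)} + b} = \sqrt{\left(-10 + \left(3 - \frac{2 \sqrt{47}}{7}\right)\right) + 257} = \sqrt{\left(-7 - \frac{2 \sqrt{47}}{7}\right) + 257} = \sqrt{250 - \frac{2 \sqrt{47}}{7}}$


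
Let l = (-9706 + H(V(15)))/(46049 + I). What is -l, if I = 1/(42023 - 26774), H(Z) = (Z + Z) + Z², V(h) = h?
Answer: 144118299/702201202 ≈ 0.20524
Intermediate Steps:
H(Z) = Z² + 2*Z (H(Z) = 2*Z + Z² = Z² + 2*Z)
I = 1/15249 ≈ 6.5578e-5
l = -144118299/702201202 (l = (-9706 + 15*(2 + 15))/(46049 + 1/15249) = (-9706 + 15*17)/(702201202/15249) = (-9706 + 255)*(15249/702201202) = -9451*15249/702201202 = -144118299/702201202 ≈ -0.20524)
-l = -1*(-144118299/702201202) = 144118299/702201202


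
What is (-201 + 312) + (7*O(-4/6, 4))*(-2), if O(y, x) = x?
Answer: 55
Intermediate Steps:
(-201 + 312) + (7*O(-4/6, 4))*(-2) = (-201 + 312) + (7*4)*(-2) = 111 + 28*(-2) = 111 - 56 = 55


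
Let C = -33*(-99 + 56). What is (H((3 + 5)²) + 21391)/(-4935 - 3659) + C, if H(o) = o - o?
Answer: 12173495/8594 ≈ 1416.5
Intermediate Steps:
H(o) = 0
C = 1419 (C = -33*(-43) = 1419)
(H((3 + 5)²) + 21391)/(-4935 - 3659) + C = (0 + 21391)/(-4935 - 3659) + 1419 = 21391/(-8594) + 1419 = 21391*(-1/8594) + 1419 = -21391/8594 + 1419 = 12173495/8594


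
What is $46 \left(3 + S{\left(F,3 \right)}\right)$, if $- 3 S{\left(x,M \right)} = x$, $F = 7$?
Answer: $\frac{92}{3} \approx 30.667$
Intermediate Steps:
$S{\left(x,M \right)} = - \frac{x}{3}$
$46 \left(3 + S{\left(F,3 \right)}\right) = 46 \left(3 - \frac{7}{3}\right) = 46 \cdot \frac{2}{3} = \frac{92}{3}$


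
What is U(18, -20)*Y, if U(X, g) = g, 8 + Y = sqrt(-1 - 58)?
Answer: 160 - 20*I*sqrt(59) ≈ 160.0 - 153.62*I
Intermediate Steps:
Y = -8 + I*sqrt(59) (Y = -8 + sqrt(-1 - 58) = -8 + sqrt(-59) = -8 + I*sqrt(59) ≈ -8.0 + 7.6811*I)
U(18, -20)*Y = -20*(-8 + I*sqrt(59)) = 160 - 20*I*sqrt(59)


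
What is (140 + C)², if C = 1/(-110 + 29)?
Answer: 128572921/6561 ≈ 19597.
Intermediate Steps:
C = -1/81 (C = 1/(-81) = -1/81 ≈ -0.012346)
(140 + C)² = (140 - 1/81)² = (11339/81)² = 128572921/6561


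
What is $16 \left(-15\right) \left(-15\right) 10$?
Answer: $36000$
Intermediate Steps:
$16 \left(-15\right) \left(-15\right) 10 = \left(-240\right) \left(-15\right) 10 = 3600 \cdot 10 = 36000$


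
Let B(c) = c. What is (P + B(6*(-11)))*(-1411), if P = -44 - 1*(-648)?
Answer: -759118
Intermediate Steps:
P = 604 (P = -44 + 648 = 604)
(P + B(6*(-11)))*(-1411) = (604 + 6*(-11))*(-1411) = (604 - 66)*(-1411) = 538*(-1411) = -759118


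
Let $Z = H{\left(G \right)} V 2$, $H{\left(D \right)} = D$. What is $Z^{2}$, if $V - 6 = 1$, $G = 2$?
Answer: $784$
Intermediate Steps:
$V = 7$ ($V = 6 + 1 = 7$)
$Z = 28$ ($Z = 2 \cdot 7 \cdot 2 = 14 \cdot 2 = 28$)
$Z^{2} = 28^{2} = 784$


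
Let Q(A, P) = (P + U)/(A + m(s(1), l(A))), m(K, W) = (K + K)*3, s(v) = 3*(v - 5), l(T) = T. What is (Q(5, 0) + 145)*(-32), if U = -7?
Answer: -311104/67 ≈ -4643.3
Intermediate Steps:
s(v) = -15 + 3*v (s(v) = 3*(-5 + v) = -15 + 3*v)
m(K, W) = 6*K (m(K, W) = (2*K)*3 = 6*K)
Q(A, P) = (-7 + P)/(-72 + A) (Q(A, P) = (P - 7)/(A + 6*(-15 + 3*1)) = (-7 + P)/(A + 6*(-15 + 3)) = (-7 + P)/(A + 6*(-12)) = (-7 + P)/(A - 72) = (-7 + P)/(-72 + A))
(Q(5, 0) + 145)*(-32) = ((-7 + 0)/(-72 + 5) + 145)*(-32) = (-7/(-67) + 145)*(-32) = (-1/67*(-7) + 145)*(-32) = (7/67 + 145)*(-32) = (9722/67)*(-32) = -311104/67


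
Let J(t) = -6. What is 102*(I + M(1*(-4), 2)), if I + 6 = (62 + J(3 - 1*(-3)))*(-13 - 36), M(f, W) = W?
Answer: -280296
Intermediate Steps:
I = -2750 (I = -6 + (62 - 6)*(-13 - 36) = -6 + 56*(-49) = -6 - 2744 = -2750)
102*(I + M(1*(-4), 2)) = 102*(-2750 + 2) = 102*(-2748) = -280296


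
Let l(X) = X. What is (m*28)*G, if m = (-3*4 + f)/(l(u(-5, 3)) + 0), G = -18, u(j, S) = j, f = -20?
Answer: -16128/5 ≈ -3225.6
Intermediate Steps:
m = 32/5 (m = (-3*4 - 20)/(-5 + 0) = (-12 - 20)/(-5) = -32*(-⅕) = 32/5 ≈ 6.4000)
(m*28)*G = ((32/5)*28)*(-18) = (896/5)*(-18) = -16128/5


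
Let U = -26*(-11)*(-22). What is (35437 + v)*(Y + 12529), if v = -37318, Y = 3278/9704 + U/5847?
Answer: -222849797226375/9456548 ≈ -2.3566e+7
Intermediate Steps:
U = -6292 (U = 286*(-22) = -6292)
Y = -20945551/28369644 (Y = 3278/9704 - 6292/5847 = 3278*(1/9704) - 6292*1/5847 = 1639/4852 - 6292/5847 = -20945551/28369644 ≈ -0.73831)
(35437 + v)*(Y + 12529) = (35437 - 37318)*(-20945551/28369644 + 12529) = -1881*355422324125/28369644 = -222849797226375/9456548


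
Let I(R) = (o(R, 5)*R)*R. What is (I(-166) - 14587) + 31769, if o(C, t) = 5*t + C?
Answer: -3868214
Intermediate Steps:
o(C, t) = C + 5*t
I(R) = R²*(25 + R) (I(R) = ((R + 5*5)*R)*R = ((R + 25)*R)*R = ((25 + R)*R)*R = (R*(25 + R))*R = R²*(25 + R))
(I(-166) - 14587) + 31769 = ((-166)²*(25 - 166) - 14587) + 31769 = (27556*(-141) - 14587) + 31769 = (-3885396 - 14587) + 31769 = -3899983 + 31769 = -3868214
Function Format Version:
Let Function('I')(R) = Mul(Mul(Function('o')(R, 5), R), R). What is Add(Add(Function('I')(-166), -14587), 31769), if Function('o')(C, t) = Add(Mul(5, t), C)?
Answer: -3868214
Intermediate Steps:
Function('o')(C, t) = Add(C, Mul(5, t))
Function('I')(R) = Mul(Pow(R, 2), Add(25, R)) (Function('I')(R) = Mul(Mul(Add(R, Mul(5, 5)), R), R) = Mul(Mul(Add(R, 25), R), R) = Mul(Mul(Add(25, R), R), R) = Mul(Mul(R, Add(25, R)), R) = Mul(Pow(R, 2), Add(25, R)))
Add(Add(Function('I')(-166), -14587), 31769) = Add(Add(Mul(Pow(-166, 2), Add(25, -166)), -14587), 31769) = Add(Add(Mul(27556, -141), -14587), 31769) = Add(Add(-3885396, -14587), 31769) = Add(-3899983, 31769) = -3868214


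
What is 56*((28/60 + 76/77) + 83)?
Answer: 780352/165 ≈ 4729.4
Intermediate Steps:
56*((28/60 + 76/77) + 83) = 56*((28*(1/60) + 76*(1/77)) + 83) = 56*((7/15 + 76/77) + 83) = 56*(1679/1155 + 83) = 56*(97544/1155) = 780352/165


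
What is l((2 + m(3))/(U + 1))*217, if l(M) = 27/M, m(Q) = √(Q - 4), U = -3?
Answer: -23436/5 + 11718*I/5 ≈ -4687.2 + 2343.6*I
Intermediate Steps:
m(Q) = √(-4 + Q)
l((2 + m(3))/(U + 1))*217 = (27/(((2 + √(-4 + 3))/(-3 + 1))))*217 = (27/(((2 + √(-1))/(-2))))*217 = (27/((-(2 + I)/2)))*217 = (27/(-1 - I/2))*217 = (27*(4*(-1 + I/2)/5))*217 = (108*(-1 + I/2)/5)*217 = 23436*(-1 + I/2)/5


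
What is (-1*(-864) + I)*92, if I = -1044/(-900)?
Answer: 1989868/25 ≈ 79595.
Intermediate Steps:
I = 29/25 (I = -1044*(-1/900) = 29/25 ≈ 1.1600)
(-1*(-864) + I)*92 = (-1*(-864) + 29/25)*92 = (864 + 29/25)*92 = (21629/25)*92 = 1989868/25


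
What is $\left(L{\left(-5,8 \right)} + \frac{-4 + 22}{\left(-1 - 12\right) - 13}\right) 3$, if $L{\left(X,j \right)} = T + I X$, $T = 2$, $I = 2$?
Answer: $- \frac{339}{13} \approx -26.077$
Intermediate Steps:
$L{\left(X,j \right)} = 2 + 2 X$
$\left(L{\left(-5,8 \right)} + \frac{-4 + 22}{\left(-1 - 12\right) - 13}\right) 3 = \left(\left(2 + 2 \left(-5\right)\right) + \frac{-4 + 22}{\left(-1 - 12\right) - 13}\right) 3 = \left(\left(2 - 10\right) + \frac{18}{\left(-1 - 12\right) - 13}\right) 3 = \left(-8 + \frac{18}{-13 - 13}\right) 3 = \left(-8 + \frac{18}{-26}\right) 3 = \left(-8 + 18 \left(- \frac{1}{26}\right)\right) 3 = \left(-8 - \frac{9}{13}\right) 3 = \left(- \frac{113}{13}\right) 3 = - \frac{339}{13}$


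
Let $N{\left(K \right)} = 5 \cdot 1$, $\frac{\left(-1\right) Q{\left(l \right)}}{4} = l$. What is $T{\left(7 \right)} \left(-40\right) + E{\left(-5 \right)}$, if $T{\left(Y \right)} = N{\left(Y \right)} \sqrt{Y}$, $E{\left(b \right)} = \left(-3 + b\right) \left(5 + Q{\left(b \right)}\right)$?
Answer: $-200 - 200 \sqrt{7} \approx -729.15$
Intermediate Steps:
$Q{\left(l \right)} = - 4 l$
$N{\left(K \right)} = 5$
$E{\left(b \right)} = \left(-3 + b\right) \left(5 - 4 b\right)$
$T{\left(Y \right)} = 5 \sqrt{Y}$
$T{\left(7 \right)} \left(-40\right) + E{\left(-5 \right)} = 5 \sqrt{7} \left(-40\right) - \left(100 + 100\right) = - 200 \sqrt{7} - 200 = -200 - 200 \sqrt{7}$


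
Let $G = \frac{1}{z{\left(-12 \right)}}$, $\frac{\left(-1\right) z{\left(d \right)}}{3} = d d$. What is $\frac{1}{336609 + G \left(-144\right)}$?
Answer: $\frac{3}{1009828} \approx 2.9708 \cdot 10^{-6}$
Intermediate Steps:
$z{\left(d \right)} = - 3 d^{2}$ ($z{\left(d \right)} = - 3 d d = - 3 d^{2}$)
$G = - \frac{1}{432}$ ($G = \frac{1}{\left(-3\right) \left(-12\right)^{2}} = \frac{1}{\left(-3\right) 144} = \frac{1}{-432} = - \frac{1}{432} \approx -0.0023148$)
$\frac{1}{336609 + G \left(-144\right)} = \frac{1}{336609 - - \frac{1}{3}} = \frac{1}{336609 + \frac{1}{3}} = \frac{1}{\frac{1009828}{3}} = \frac{3}{1009828}$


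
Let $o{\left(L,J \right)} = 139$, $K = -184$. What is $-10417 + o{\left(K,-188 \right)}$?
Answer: $-10278$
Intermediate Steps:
$-10417 + o{\left(K,-188 \right)} = -10417 + 139 = -10278$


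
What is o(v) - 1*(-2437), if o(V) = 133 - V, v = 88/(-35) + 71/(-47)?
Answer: 4234271/1645 ≈ 2574.0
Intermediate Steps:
v = -6621/1645 (v = 88*(-1/35) + 71*(-1/47) = -88/35 - 71/47 = -6621/1645 ≈ -4.0249)
o(v) - 1*(-2437) = (133 - 1*(-6621/1645)) - 1*(-2437) = (133 + 6621/1645) + 2437 = 225406/1645 + 2437 = 4234271/1645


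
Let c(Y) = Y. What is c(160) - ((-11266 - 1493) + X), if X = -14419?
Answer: 27338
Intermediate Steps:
c(160) - ((-11266 - 1493) + X) = 160 - ((-11266 - 1493) - 14419) = 160 - (-12759 - 14419) = 160 - 1*(-27178) = 160 + 27178 = 27338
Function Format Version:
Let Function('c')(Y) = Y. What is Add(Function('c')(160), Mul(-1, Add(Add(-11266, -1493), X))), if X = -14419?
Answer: 27338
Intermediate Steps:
Add(Function('c')(160), Mul(-1, Add(Add(-11266, -1493), X))) = Add(160, Mul(-1, Add(Add(-11266, -1493), -14419))) = Add(160, Mul(-1, Add(-12759, -14419))) = Add(160, Mul(-1, -27178)) = Add(160, 27178) = 27338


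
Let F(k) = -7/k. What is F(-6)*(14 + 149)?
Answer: 1141/6 ≈ 190.17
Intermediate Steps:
F(-6)*(14 + 149) = (-7/(-6))*(14 + 149) = -7*(-⅙)*163 = (7/6)*163 = 1141/6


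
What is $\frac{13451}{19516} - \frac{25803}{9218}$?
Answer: $- \frac{189790015}{89949244} \approx -2.11$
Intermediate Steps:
$\frac{13451}{19516} - \frac{25803}{9218} = - \frac{189790015}{89949244}$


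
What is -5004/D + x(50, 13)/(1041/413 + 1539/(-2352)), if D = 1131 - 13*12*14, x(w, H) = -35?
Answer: -9428108/673335 ≈ -14.002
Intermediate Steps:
D = -1053 (D = 1131 - 156*14 = 1131 - 2184 = -1053)
-5004/D + x(50, 13)/(1041/413 + 1539/(-2352)) = -5004/(-1053) - 35/(1041/413 + 1539/(-2352)) = -5004*(-1/1053) - 35/(1041*(1/413) + 1539*(-1/2352)) = 556/117 - 35/(1041/413 - 513/784) = 556/117 - 35/86325/46256 = 556/117 - 35*46256/86325 = 556/117 - 323792/17265 = -9428108/673335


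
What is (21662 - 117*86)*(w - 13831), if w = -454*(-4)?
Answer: -139374000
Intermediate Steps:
w = 1816
(21662 - 117*86)*(w - 13831) = (21662 - 117*86)*(1816 - 13831) = (21662 - 10062)*(-12015) = 11600*(-12015) = -139374000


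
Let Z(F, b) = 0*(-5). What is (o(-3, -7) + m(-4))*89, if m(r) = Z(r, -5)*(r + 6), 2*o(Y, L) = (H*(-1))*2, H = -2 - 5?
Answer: 623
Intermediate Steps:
H = -7
o(Y, L) = 7 (o(Y, L) = (-7*(-1)*2)/2 = (7*2)/2 = (1/2)*14 = 7)
Z(F, b) = 0
m(r) = 0 (m(r) = 0*(r + 6) = 0*(6 + r) = 0)
(o(-3, -7) + m(-4))*89 = (7 + 0)*89 = 7*89 = 623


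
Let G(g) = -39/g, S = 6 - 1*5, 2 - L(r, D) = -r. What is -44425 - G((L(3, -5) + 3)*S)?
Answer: -355361/8 ≈ -44420.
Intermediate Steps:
L(r, D) = 2 + r (L(r, D) = 2 - (-1)*r = 2 + r)
S = 1 (S = 6 - 5 = 1)
-44425 - G((L(3, -5) + 3)*S) = -44425 - (-39)/(((2 + 3) + 3)*1) = -44425 - (-39)/((5 + 3)*1) = -44425 - (-39)/(8*1) = -44425 - (-39)/8 = -44425 - 1*(-39/8) = -44425 + 39/8 = -355361/8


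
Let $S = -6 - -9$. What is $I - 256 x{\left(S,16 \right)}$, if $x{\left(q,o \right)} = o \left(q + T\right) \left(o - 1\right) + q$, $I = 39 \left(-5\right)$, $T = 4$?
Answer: $-431043$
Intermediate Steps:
$I = -195$
$S = 3$ ($S = -6 + 9 = 3$)
$x{\left(q,o \right)} = q + o \left(-1 + o\right) \left(4 + q\right)$ ($x{\left(q,o \right)} = o \left(q + 4\right) \left(o - 1\right) + q = o \left(4 + q\right) \left(-1 + o\right) + q = o \left(-1 + o\right) \left(4 + q\right) + q = q + o \left(-1 + o\right) \left(4 + q\right)$)
$I - 256 x{\left(S,16 \right)} = -195 - 256 \left(3 - 64 + 4 \cdot 16^{2} + 3 \cdot 16^{2} - 16 \cdot 3\right) = -195 - 256 \left(3 - 64 + 4 \cdot 256 + 3 \cdot 256 - 48\right) = -195 - 256 \left(3 - 64 + 1024 + 768 - 48\right) = -195 - 430848 = -431043$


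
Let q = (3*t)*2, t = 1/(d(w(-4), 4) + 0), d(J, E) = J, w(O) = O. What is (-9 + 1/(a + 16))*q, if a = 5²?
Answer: 552/41 ≈ 13.463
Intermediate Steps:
a = 25
t = -¼ (t = 1/(-4 + 0) = 1/(-4) = -¼ ≈ -0.25000)
q = -3/2 (q = (3*(-¼))*2 = -¾*2 = -3/2 ≈ -1.5000)
(-9 + 1/(a + 16))*q = (-9 + 1/(25 + 16))*(-3/2) = (-9 + 1/41)*(-3/2) = -368/41*(-3/2) = 552/41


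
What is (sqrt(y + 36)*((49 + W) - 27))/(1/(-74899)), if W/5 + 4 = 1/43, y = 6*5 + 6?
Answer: -40894854*sqrt(2)/43 ≈ -1.3450e+6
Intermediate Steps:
y = 36 (y = 30 + 6 = 36)
W = -855/43 (W = -20 + 5/43 = -855/43 ≈ -19.884)
(sqrt(y + 36)*((49 + W) - 27))/(1/(-74899)) = (sqrt(36 + 36)*((49 - 855/43) - 27))/(1/(-74899)) = (sqrt(72)*(1252/43 - 27))/(-1/74899) = ((6*sqrt(2))*(91/43))*(-74899) = (546*sqrt(2)/43)*(-74899) = -40894854*sqrt(2)/43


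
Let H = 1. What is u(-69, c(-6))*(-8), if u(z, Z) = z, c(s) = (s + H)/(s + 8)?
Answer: 552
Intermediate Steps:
c(s) = (1 + s)/(8 + s) (c(s) = (s + 1)/(s + 8) = (1 + s)/(8 + s))
u(-69, c(-6))*(-8) = -69*(-8) = 552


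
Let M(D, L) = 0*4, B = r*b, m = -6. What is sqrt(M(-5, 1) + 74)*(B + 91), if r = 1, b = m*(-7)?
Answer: 133*sqrt(74) ≈ 1144.1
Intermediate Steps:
b = 42 (b = -6*(-7) = 42)
B = 42 (B = 1*42 = 42)
M(D, L) = 0
sqrt(M(-5, 1) + 74)*(B + 91) = sqrt(0 + 74)*(42 + 91) = sqrt(74)*133 = 133*sqrt(74)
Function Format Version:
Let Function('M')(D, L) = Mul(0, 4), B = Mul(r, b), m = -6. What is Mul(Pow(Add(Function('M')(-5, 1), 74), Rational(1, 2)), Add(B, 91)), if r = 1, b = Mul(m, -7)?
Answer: Mul(133, Pow(74, Rational(1, 2))) ≈ 1144.1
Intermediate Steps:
b = 42 (b = Mul(-6, -7) = 42)
B = 42 (B = Mul(1, 42) = 42)
Function('M')(D, L) = 0
Mul(Pow(Add(Function('M')(-5, 1), 74), Rational(1, 2)), Add(B, 91)) = Mul(Pow(Add(0, 74), Rational(1, 2)), Add(42, 91)) = Mul(Pow(74, Rational(1, 2)), 133) = Mul(133, Pow(74, Rational(1, 2)))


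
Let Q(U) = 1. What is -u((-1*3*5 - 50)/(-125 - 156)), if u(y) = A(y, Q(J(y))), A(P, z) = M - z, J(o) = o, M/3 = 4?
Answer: -11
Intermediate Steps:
M = 12 (M = 3*4 = 12)
A(P, z) = 12 - z
u(y) = 11 (u(y) = 12 - 1*1 = 12 - 1 = 11)
-u((-1*3*5 - 50)/(-125 - 156)) = -1*11 = -11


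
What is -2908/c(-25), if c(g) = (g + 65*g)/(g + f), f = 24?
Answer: -1454/825 ≈ -1.7624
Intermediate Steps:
c(g) = 66*g/(24 + g) (c(g) = (g + 65*g)/(g + 24) = (66*g)/(24 + g) = 66*g/(24 + g))
-2908/c(-25) = -2908/(66*(-25)/(24 - 25)) = -2908/(66*(-25)/(-1)) = -2908/(66*(-25)*(-1)) = -2908/1650 = -2908*1/1650 = -1454/825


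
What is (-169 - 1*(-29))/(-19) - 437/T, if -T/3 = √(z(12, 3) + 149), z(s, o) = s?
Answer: 140/19 + 19*√161/21 ≈ 18.849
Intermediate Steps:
T = -3*√161 (T = -3*√(12 + 149) = -3*√161 ≈ -38.066)
(-169 - 1*(-29))/(-19) - 437/T = (-169 - 1*(-29))/(-19) - 437*(-√161/483) = (-169 + 29)*(-1/19) - (-19)*√161/21 = -140*(-1/19) + 19*√161/21 = 140/19 + 19*√161/21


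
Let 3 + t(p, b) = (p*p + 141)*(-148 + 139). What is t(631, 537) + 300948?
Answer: -3283773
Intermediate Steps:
t(p, b) = -1272 - 9*p² (t(p, b) = -3 + (p*p + 141)*(-148 + 139) = -3 + (p² + 141)*(-9) = -3 + (141 + p²)*(-9) = -3 + (-1269 - 9*p²) = -1272 - 9*p²)
t(631, 537) + 300948 = (-1272 - 9*631²) + 300948 = (-1272 - 9*398161) + 300948 = (-1272 - 3583449) + 300948 = -3584721 + 300948 = -3283773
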